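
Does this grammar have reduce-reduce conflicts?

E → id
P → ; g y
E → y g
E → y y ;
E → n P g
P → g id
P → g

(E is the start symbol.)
No reduce-reduce conflicts

A reduce-reduce conflict occurs when an LR(0) state has two complete items [A → α .] and [B → β .] — both call for a reduction, and with no lookahead the parser cannot choose between them.

Augment with E' → E and build the canonical LR(0) collection (I0 = CLOSURE({[E' → . E]}), then GOTO on every symbol after a dot until no new states appear). It has 15 states:
  I0: { [E → . id], [E → . n P g], [E → . y g], [E → . y y ;], [E' → . E] }  — shift
  I1: { [E' → E .] }  — accept
  I2: { [E → id .] }  — reduce
  I3: { [E → n . P g], [P → . ; g y], [P → . g id], [P → . g] }  — shift
  I4: { [E → y . g], [E → y . y ;] }  — shift
  I5: { [E → y g .] }  — reduce
  I6: { [E → y y . ;] }  — shift
  I7: { [E → y y ; .] }  — reduce
  I8: { [P → ; . g y] }  — shift
  I9: { [E → n P . g] }  — shift
  I10: { [P → g . id], [P → g .] }  — shift, reduce
  I11: { [P → g id .] }  — reduce
  I12: { [E → n P g .] }  — reduce
  I13: { [P → ; g . y] }  — shift
  I14: { [P → ; g y .] }  — reduce

No state contains more than one complete item.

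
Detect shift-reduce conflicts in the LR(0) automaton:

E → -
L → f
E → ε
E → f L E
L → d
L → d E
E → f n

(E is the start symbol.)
Yes — I0: [E → .] vs [E → . -]; I4: [E → .] vs [E → . -]; I5: [E → .] vs [E → . -]

Augment with E' → E and build the canonical LR(0) collection (I0 = CLOSURE({[E' → . E]}), then GOTO on every symbol after a dot until no new states appear). It has 10 states:
  I0: { [E → . -], [E → . f L E], [E → . f n], [E → .], [E' → . E] }  — shift, reduce
  I1: { [E → - .] }  — reduce
  I2: { [E' → E .] }  — accept
  I3: { [E → f . L E], [E → f . n], [L → . d E], [L → . d], [L → . f] }  — shift
  I4: { [E → . -], [E → . f L E], [E → . f n], [E → .], [E → f L . E] }  — shift, reduce
  I5: { [E → . -], [E → . f L E], [E → . f n], [E → .], [L → d . E], [L → d .] }  — shift, 2 reduces
  I6: { [L → f .] }  — reduce
  I7: { [E → f n .] }  — reduce
  I8: { [L → d E .] }  — reduce
  I9: { [E → f L E .] }  — reduce

I0 contains reduce item [E → .] and shift items [E → . -], [E → . f L E], [E → . f n] — shift-reduce conflict.
I4 contains reduce item [E → .] and shift items [E → . -], [E → . f L E], [E → . f n] — shift-reduce conflict.
I5 contains reduce items [E → .], [L → d .] and shift items [E → . -], [E → . f L E], [E → . f n] — shift-reduce conflict.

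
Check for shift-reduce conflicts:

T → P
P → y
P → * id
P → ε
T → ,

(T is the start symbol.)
Augment with T' → T and build the canonical LR(0) collection (I0 = CLOSURE({[T' → . T]}), then GOTO on every symbol after a dot until no new states appear). It has 7 states:
  I0: { [P → . * id], [P → . y], [P → .], [T → . ,], [T → . P], [T' → . T] }  — shift, reduce
  I1: { [P → * . id] }  — shift
  I2: { [T → , .] }  — reduce
  I3: { [T → P .] }  — reduce
  I4: { [T' → T .] }  — accept
  I5: { [P → y .] }  — reduce
  I6: { [P → * id .] }  — reduce

I0 contains reduce item [P → .] and shift items [P → . * id], [P → . y], [T → . ,] — shift-reduce conflict.

Answer: Yes — I0: [P → .] vs [P → . * id]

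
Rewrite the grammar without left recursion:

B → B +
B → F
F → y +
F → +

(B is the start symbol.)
B → F B'
B' → + B'
B' → ε
F → y +
F → +

B is directly left-recursive. The standard transformation for
  A → A α₁ | ... | A α_m | β₁ | ... | β_n
is
  A  → β₁ A' | ... | β_n A'
  A' → α₁ A' | ... | α_m A' | ε

B → F becomes B → F B'
B → B + becomes B' → + B'
Add B' → ε

Productions for other non-terminals are unchanged:
  F → y +
  F → +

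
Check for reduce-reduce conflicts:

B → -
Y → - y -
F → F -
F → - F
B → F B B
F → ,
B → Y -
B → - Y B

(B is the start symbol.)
Yes — I7: [B → - .] vs [F → F - .]

A reduce-reduce conflict occurs when an LR(0) state has two complete items [A → α .] and [B → β .] — both call for a reduction, and with no lookahead the parser cannot choose between them.

Augment with B' → B and build the canonical LR(0) collection (I0 = CLOSURE({[B' → . B]}), then GOTO on every symbol after a dot until no new states appear). It has 18 states:
  I0: { [B → . - Y B], [B → . -], [B → . F B B], [B → . Y -], [B' → . B], [F → . ,], [F → . - F], [F → . F -], [Y → . - y -] }  — shift
  I1: { [F → , .] }  — reduce
  I2: { [B → - . Y B], [B → - .], [F → - . F], [F → . ,], [F → . - F], [F → . F -], [Y → - . y -], [Y → . - y -] }  — shift, reduce
  I3: { [B' → B .] }  — accept
  I4: { [B → . - Y B], [B → . -], [B → . F B B], [B → . Y -], [B → F . B B], [F → . ,], [F → . - F], [F → . F -], [F → F . -], [Y → . - y -] }  — shift
  I5: { [B → Y . -] }  — shift
  I6: { [B → Y - .] }  — reduce
  I7: { [B → - . Y B], [B → - .], [F → - . F], [F → . ,], [F → . - F], [F → . F -], [F → F - .], [Y → - . y -], [Y → . - y -] }  — shift, 2 reduces
  I8: { [B → . - Y B], [B → . -], [B → . F B B], [B → . Y -], [B → F B . B], [F → . ,], [F → . - F], [F → . F -], [Y → . - y -] }  — shift
  I9: { [B → F B B .] }  — reduce
  I10: { [F → - . F], [F → . ,], [F → . - F], [F → . F -], [Y → - . y -] }  — shift
  I11: { [F → - F .], [F → F . -] }  — shift, reduce
  I12: { [B → - Y . B], [B → . - Y B], [B → . -], [B → . F B B], [B → . Y -], [F → . ,], [F → . - F], [F → . F -], [Y → . - y -] }  — shift
  I13: { [Y → - y . -] }  — shift
  I14: { [Y → - y - .] }  — reduce
  I15: { [B → - Y B .] }  — reduce
  I16: { [F → F - .] }  — reduce
  I17: { [F → - . F], [F → . ,], [F → . - F], [F → . F -] }  — shift

I7 contains complete items [B → - .], [F → F - .] — reduce-reduce conflict.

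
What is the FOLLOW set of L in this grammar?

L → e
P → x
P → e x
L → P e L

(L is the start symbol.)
{ $ }

To compute FOLLOW(L), find every occurrence of L on a right-hand side N → α L β: add FIRST(β) \ {ε}, and if β is empty or nullable also add FOLLOW(N). Iterate to a fixed point.

L is the start symbol, so $ ∈ FOLLOW(L).
In L → P e L: L is at the end; this adds FOLLOW(L) to itself — nothing new

Taking the union: FOLLOW(L) = { $ }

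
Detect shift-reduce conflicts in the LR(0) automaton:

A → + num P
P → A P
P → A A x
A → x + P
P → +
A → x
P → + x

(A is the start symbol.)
Yes — I3: [A → x .] vs [A → x . + P]; I5: [P → + .] vs [A → + . num P]; I10: [A → x .] vs [A → x . + P]

Augment with A' → A and build the canonical LR(0) collection (I0 = CLOSURE({[A' → . A]}), then GOTO on every symbol after a dot until no new states appear). It has 14 states:
  I0: { [A → . + num P], [A → . x + P], [A → . x], [A' → . A] }  — shift
  I1: { [A → + . num P] }  — shift
  I2: { [A' → A .] }  — accept
  I3: { [A → x . + P], [A → x .] }  — shift, reduce
  I4: { [A → . + num P], [A → . x + P], [A → . x], [A → x + . P], [P → . + x], [P → . +], [P → . A A x], [P → . A P] }  — shift
  I5: { [A → + . num P], [P → + . x], [P → + .] }  — shift, reduce
  I6: { [A → . + num P], [A → . x + P], [A → . x], [P → . + x], [P → . +], [P → . A A x], [P → . A P], [P → A . A x], [P → A . P] }  — shift
  I7: { [A → x + P .] }  — reduce
  I8: { [A → . + num P], [A → . x + P], [A → . x], [P → . + x], [P → . +], [P → . A A x], [P → . A P], [P → A . A x], [P → A . P], [P → A A . x] }  — shift
  I9: { [P → A P .] }  — reduce
  I10: { [A → x . + P], [A → x .], [P → A A x .] }  — shift, 2 reduces
  I11: { [A → + num . P], [A → . + num P], [A → . x + P], [A → . x], [P → . + x], [P → . +], [P → . A A x], [P → . A P] }  — shift
  I12: { [P → + x .] }  — reduce
  I13: { [A → + num P .] }  — reduce

I3 contains reduce item [A → x .] and shift item [A → x . + P] — shift-reduce conflict.
I5 contains reduce item [P → + .] and shift items [A → + . num P], [P → + . x] — shift-reduce conflict.
I10 contains reduce items [A → x .], [P → A A x .] and shift item [A → x . + P] — shift-reduce conflict.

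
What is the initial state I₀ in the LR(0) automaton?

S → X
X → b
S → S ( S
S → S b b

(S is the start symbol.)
First, augment the grammar with S' → S
I₀ = CLOSURE({ [S' → . S] }):
  [S' → . S] has the dot before S: add [S → . X], [S → . S ( S], [S → . S b b]
  [S → . X] has the dot before X: add [X → . b]
No further items can be added.

I₀ = { [S → . S ( S], [S → . S b b], [S → . X], [S' → . S], [X → . b] }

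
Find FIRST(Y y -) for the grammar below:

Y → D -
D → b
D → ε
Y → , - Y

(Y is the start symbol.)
FIRST sets of the non-terminals involved (from the grammar, by fixed-point iteration):
  FIRST(Y) = { ',', '-', 'b' }

To compute FIRST(Y y -), process the symbols left to right:
Symbol Y is a non-terminal. Add FIRST(Y) \ {ε} = { ',', '-', 'b' }
Y is not nullable (ε ∉ FIRST(Y)), so stop here.
FIRST(Y y -) = { ',', '-', 'b' }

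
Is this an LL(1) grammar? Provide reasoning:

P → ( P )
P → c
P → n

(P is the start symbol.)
For P:
  PREDICT(P → '(' P ')') = { '(' }
  PREDICT(P → c) = { 'c' }
  PREDICT(P → n) = { 'n' }

All predict sets are disjoint. The grammar IS LL(1).

Answer: Yes, the grammar is LL(1).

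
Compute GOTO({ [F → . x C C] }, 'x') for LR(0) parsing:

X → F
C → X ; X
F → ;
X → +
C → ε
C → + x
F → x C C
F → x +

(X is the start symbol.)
{ [C → . + x], [C → . X ; X], [C → .], [F → . ;], [F → . x +], [F → . x C C], [F → x . C C], [X → . +], [X → . F] }

GOTO(I, 'x') = CLOSURE({ [A → αX.β] : [A → α.Xβ] ∈ I, X = 'x' })

Items with dot before 'x', with the dot advanced:
  [F → . x C C] → [F → x . C C]
Closure of the advanced items:
  [F → x . C C] has the dot before C: add [C → . X ; X], [C → .], [C → . + x]
  [C → . X ; X] has the dot before X: add [X → . F], [X → . +]
  [X → . F] has the dot before F: add [F → . ;], [F → . x C C], [F → . x +]

GOTO = { [C → . + x], [C → . X ; X], [C → .], [F → . ;], [F → . x +], [F → . x C C], [F → x . C C], [X → . +], [X → . F] }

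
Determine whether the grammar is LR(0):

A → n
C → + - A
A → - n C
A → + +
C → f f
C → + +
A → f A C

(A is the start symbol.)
Yes, the grammar is LR(0)

A grammar is LR(0) if no state in the canonical LR(0) collection has:
  - both a shift item (dot before a terminal) and a complete item (shift-reduce conflict), or
  - two or more complete items (reduce-reduce conflict; the accept item [A' → A .] counts as a complete item here).

Augment with A' → A and build the canonical LR(0) collection (I0 = CLOSURE({[A' → . A]}), then GOTO on every symbol after a dot until no new states appear). It has 17 states:
  I0: { [A → . + +], [A → . - n C], [A → . f A C], [A → . n], [A' → . A] }  — shift
  I1: { [A → + . +] }  — shift
  I2: { [A → - . n C] }  — shift
  I3: { [A' → A .] }  — accept
  I4: { [A → . + +], [A → . - n C], [A → . f A C], [A → . n], [A → f . A C] }  — shift
  I5: { [A → n .] }  — reduce
  I6: { [A → f A . C], [C → . + +], [C → . + - A], [C → . f f] }  — shift
  I7: { [C → + . +], [C → + . - A] }  — shift
  I8: { [A → f A C .] }  — reduce
  I9: { [C → f . f] }  — shift
  I10: { [C → f f .] }  — reduce
  I11: { [C → + + .] }  — reduce
  I12: { [A → . + +], [A → . - n C], [A → . f A C], [A → . n], [C → + - . A] }  — shift
  I13: { [C → + - A .] }  — reduce
  I14: { [A → - n . C], [C → . + +], [C → . + - A], [C → . f f] }  — shift
  I15: { [A → - n C .] }  — reduce
  I16: { [A → + + .] }  — reduce

Every state is either a pure shift/goto state or contains exactly one complete item and nothing to shift — no conflicts. The grammar is LR(0).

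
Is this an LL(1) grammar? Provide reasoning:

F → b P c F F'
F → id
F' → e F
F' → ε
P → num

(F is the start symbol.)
A grammar is LL(1) if for each non-terminal N with multiple productions, the predict sets of those productions are pairwise disjoint, where PREDICT(N → α) = (FIRST(α) \ {ε}) ∪ (FOLLOW(N) if α ⇒* ε).

Relevant sets:
  FOLLOW(F') = { $, 'e' }

For F:
  PREDICT(F → b P c F F') = { 'b' }
  PREDICT(F → id) = { 'id' }
For F':
  PREDICT(F' → e F) = { 'e' }
  PREDICT(F' → ε) = { $, 'e' }
P has a single production, so nothing to check there.

Conflict found: Predict set conflict for F': { 'e' }
The grammar is NOT LL(1).

Answer: No. Predict set conflict for F': { 'e' }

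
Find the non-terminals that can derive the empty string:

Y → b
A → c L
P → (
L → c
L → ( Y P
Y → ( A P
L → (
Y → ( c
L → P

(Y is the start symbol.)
None

A non-terminal is nullable if it can derive ε (the empty string): either it has an ε-production, or it has a production whose right-hand side consists entirely of nullable non-terminals.

There are no ε-productions, so no non-terminal can derive ε.
No non-terminals are nullable.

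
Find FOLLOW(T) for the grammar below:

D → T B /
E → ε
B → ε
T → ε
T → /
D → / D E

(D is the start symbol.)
{ '/' }

To compute FOLLOW(T), find every occurrence of T on a right-hand side N → α T β: add FIRST(β) \ {ε}, and if β is empty or nullable also add FOLLOW(N). Iterate to a fixed point.

In D → T B /: T is followed by B '/', add FIRST(B '/') \ {ε} = { '/' }

Taking the union: FOLLOW(T) = { '/' }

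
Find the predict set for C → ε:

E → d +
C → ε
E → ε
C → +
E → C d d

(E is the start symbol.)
PREDICT(C → ε) = (FIRST(RHS) \ {ε}) ∪ (FOLLOW(C) if ε ∈ FIRST(RHS), i.e. RHS ⇒* ε)
The right-hand side is ε (FIRST(ε) = { ε }), so the predict set is FOLLOW(C) = { 'd' }
PREDICT(C → ε) = { 'd' }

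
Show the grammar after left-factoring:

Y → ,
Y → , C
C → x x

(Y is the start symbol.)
Left-factoring transforms A → αβ₁ | αβ₂ into A → αA' and A' → β₁ | β₂
(α is the longest common prefix among the alternatives). Repeat until
no nonterminal has two alternatives with a common prefix.

Round 1: Y has alternatives sharing prefix ','. Introduce Y': Y → , Y'
  Add: Y' → ε
  Add: Y' → C

No remaining common prefixes — done.

Resulting grammar:
Y → , Y'
Y' → ε
Y' → C
C → x x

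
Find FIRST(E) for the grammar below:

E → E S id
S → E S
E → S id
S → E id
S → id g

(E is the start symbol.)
{ 'id' }

To compute FIRST(E), examine every production with E on the left-hand side, reading each right-hand side left to right until a non-nullable symbol is reached.

FIRST sets of the other non-terminals involved (by the same procedure, iterated to a fixed point):
  FIRST(S) = { 'id' }

From E → E S id:
  - E is the symbol being defined: contributes nothing new
    E is not nullable, so stop
From E → S id:
  - S is a non-terminal: add FIRST(S) \ {ε} = { 'id' }
    S is not nullable, so stop

Collecting: FIRST(E) = { 'id' }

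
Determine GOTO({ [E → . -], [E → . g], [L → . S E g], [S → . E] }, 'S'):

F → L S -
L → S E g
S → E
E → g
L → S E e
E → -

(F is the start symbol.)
{ [E → . -], [E → . g], [L → S . E g] }

GOTO(I, 'S') = CLOSURE({ [A → αX.β] : [A → α.Xβ] ∈ I, X = 'S' })

Items with dot before 'S', with the dot advanced:
  [L → . S E g] → [L → S . E g]
Closure of the advanced items:
  [L → S . E g] has the dot before E: add [E → . g], [E → . -]

GOTO = { [E → . -], [E → . g], [L → S . E g] }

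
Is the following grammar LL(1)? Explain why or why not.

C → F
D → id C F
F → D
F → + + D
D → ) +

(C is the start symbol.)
Yes, the grammar is LL(1).

Relevant sets:
  FIRST(D) = { ')', 'id' }

For D:
  PREDICT(D → id C F) = { 'id' }
  PREDICT(D → ')' '+') = { ')' }
For F:
  PREDICT(F → D) = { ')', 'id' }
  PREDICT(F → '+' '+' D) = { '+' }
C has a single production, so nothing to check there.

All predict sets are disjoint. The grammar IS LL(1).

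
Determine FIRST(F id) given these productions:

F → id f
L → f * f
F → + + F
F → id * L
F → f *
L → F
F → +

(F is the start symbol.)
FIRST sets of the non-terminals involved (from the grammar, by fixed-point iteration):
  FIRST(F) = { '+', 'f', 'id' }

To compute FIRST(F id), process the symbols left to right:
Symbol F is a non-terminal. Add FIRST(F) \ {ε} = { '+', 'f', 'id' }
F is not nullable (ε ∉ FIRST(F)), so stop here.
FIRST(F id) = { '+', 'f', 'id' }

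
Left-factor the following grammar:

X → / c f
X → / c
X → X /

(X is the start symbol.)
X → / c X'
X' → f
X' → ε
X → X /

Left-factoring transforms A → αβ₁ | αβ₂ into A → αA' and A' → β₁ | β₂
(α is the longest common prefix among the alternatives). Repeat until
no nonterminal has two alternatives with a common prefix.

Round 1: X has alternatives sharing prefix '/ c'. Introduce X': X → / c X'
  Add: X' → f
  Add: X' → ε

No remaining common prefixes — done.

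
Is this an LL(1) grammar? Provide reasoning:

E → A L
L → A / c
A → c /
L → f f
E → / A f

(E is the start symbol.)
A grammar is LL(1) if for each non-terminal N with multiple productions, the predict sets of those productions are pairwise disjoint, where PREDICT(N → α) = (FIRST(α) \ {ε}) ∪ (FOLLOW(N) if α ⇒* ε).

Relevant sets:
  FIRST(A) = { 'c' }

For E:
  PREDICT(E → A L) = { 'c' }
  PREDICT(E → '/' A f) = { '/' }
For L:
  PREDICT(L → A '/' c) = { 'c' }
  PREDICT(L → f f) = { 'f' }
A has a single production, so nothing to check there.

All predict sets are disjoint. The grammar IS LL(1).

Answer: Yes, the grammar is LL(1).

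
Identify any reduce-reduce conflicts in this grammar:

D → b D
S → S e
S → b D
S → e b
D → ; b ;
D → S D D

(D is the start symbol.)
Yes — I7: [D → b D .] vs [S → b D .]

A reduce-reduce conflict occurs when an LR(0) state has two complete items [A → α .] and [B → β .] — both call for a reduction, and with no lookahead the parser cannot choose between them.

Augment with D' → D and build the canonical LR(0) collection (I0 = CLOSURE({[D' → . D]}), then GOTO on every symbol after a dot until no new states appear). It has 13 states:
  I0: { [D → . ; b ;], [D → . S D D], [D → . b D], [D' → . D], [S → . S e], [S → . b D], [S → . e b] }  — shift
  I1: { [D → ; . b ;] }  — shift
  I2: { [D' → D .] }  — accept
  I3: { [D → . ; b ;], [D → . S D D], [D → . b D], [D → S . D D], [S → . S e], [S → . b D], [S → . e b], [S → S . e] }  — shift
  I4: { [D → . ; b ;], [D → . S D D], [D → . b D], [D → b . D], [S → . S e], [S → . b D], [S → . e b], [S → b . D] }  — shift
  I5: { [S → e . b] }  — shift
  I6: { [S → e b .] }  — reduce
  I7: { [D → b D .], [S → b D .] }  — 2 reduces
  I8: { [D → . ; b ;], [D → . S D D], [D → . b D], [D → S D . D], [S → . S e], [S → . b D], [S → . e b] }  — shift
  I9: { [S → S e .], [S → e . b] }  — shift, reduce
  I10: { [D → S D D .] }  — reduce
  I11: { [D → ; b . ;] }  — shift
  I12: { [D → ; b ; .] }  — reduce

I7 contains complete items [D → b D .], [S → b D .] — reduce-reduce conflict.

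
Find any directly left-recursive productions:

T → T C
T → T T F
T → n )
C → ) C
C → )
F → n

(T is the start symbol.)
Yes, T is left-recursive

Direct left recursion occurs when N → N α for some non-terminal N (the right-hand side begins with the left-hand side itself).

T → T C: LEFT RECURSIVE (starts with T)
T → T T F: LEFT RECURSIVE (starts with T)
T → n ): starts with n
C → ) C: starts with ')'
C → ): starts with ')'
F → n: starts with n

The grammar has direct left recursion on: T.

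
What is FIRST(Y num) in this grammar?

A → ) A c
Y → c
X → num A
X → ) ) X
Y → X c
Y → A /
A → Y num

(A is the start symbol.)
{ ')', 'c', 'num' }

FIRST sets of the non-terminals involved (from the grammar, by fixed-point iteration):
  FIRST(Y) = { ')', 'c', 'num' }

To compute FIRST(Y num), process the symbols left to right:
Symbol Y is a non-terminal. Add FIRST(Y) \ {ε} = { ')', 'c', 'num' }
Y is not nullable (ε ∉ FIRST(Y)), so stop here.
FIRST(Y num) = { ')', 'c', 'num' }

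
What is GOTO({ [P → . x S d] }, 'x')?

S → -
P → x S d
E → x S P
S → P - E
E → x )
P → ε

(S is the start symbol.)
{ [P → . x S d], [P → .], [P → x . S d], [S → . -], [S → . P - E] }

GOTO(I, 'x') = CLOSURE({ [A → αX.β] : [A → α.Xβ] ∈ I, X = 'x' })

Items with dot before 'x', with the dot advanced:
  [P → . x S d] → [P → x . S d]
Closure of the advanced items:
  [P → x . S d] has the dot before S: add [S → . -], [S → . P - E]
  [S → . P - E] has the dot before P: add [P → . x S d], [P → .]

GOTO = { [P → . x S d], [P → .], [P → x . S d], [S → . -], [S → . P - E] }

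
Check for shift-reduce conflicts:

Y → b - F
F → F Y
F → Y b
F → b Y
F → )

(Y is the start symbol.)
Yes — I5: [Y → b - F .] vs [Y → . b - F]

A shift-reduce conflict occurs when an LR(0) state has both:
  - a complete (reduce) item [A → α .] (dot at the end), and
  - a shift item [B → β . c γ] (dot before a terminal).

Augment with Y' → Y and build the canonical LR(0) collection (I0 = CLOSURE({[Y' → . Y]}), then GOTO on every symbol after a dot until no new states appear). It has 11 states:
  I0: { [Y → . b - F], [Y' → . Y] }  — shift
  I1: { [Y' → Y .] }  — accept
  I2: { [Y → b . - F] }  — shift
  I3: { [F → . )], [F → . F Y], [F → . Y b], [F → . b Y], [Y → . b - F], [Y → b - . F] }  — shift
  I4: { [F → ) .] }  — reduce
  I5: { [F → F . Y], [Y → . b - F], [Y → b - F .] }  — shift, reduce
  I6: { [F → Y . b] }  — shift
  I7: { [F → b . Y], [Y → . b - F], [Y → b . - F] }  — shift
  I8: { [F → b Y .] }  — reduce
  I9: { [F → Y b .] }  — reduce
  I10: { [F → F Y .] }  — reduce

I5 contains reduce item [Y → b - F .] and shift item [Y → . b - F] — shift-reduce conflict.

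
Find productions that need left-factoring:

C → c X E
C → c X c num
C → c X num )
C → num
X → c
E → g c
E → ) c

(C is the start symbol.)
Yes, C has productions with common prefix 'c X'

Left-factoring is needed when two productions for the same non-terminal
share a common prefix on the right-hand side.

Productions for C:
  C → c X E
  C → c X c num
  C → c X num )
  C → num
Productions for E:
  E → g c
  E → ) c

Found common prefix 'c X' in productions for C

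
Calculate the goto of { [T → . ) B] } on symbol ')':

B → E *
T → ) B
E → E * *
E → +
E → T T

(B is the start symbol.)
{ [B → . E *], [E → . +], [E → . E * *], [E → . T T], [T → ) . B], [T → . ) B] }

GOTO(I, ')') = CLOSURE({ [A → αX.β] : [A → α.Xβ] ∈ I, X = ')' })

Items with dot before ')', with the dot advanced:
  [T → . ) B] → [T → ) . B]
Closure of the advanced items:
  [T → ) . B] has the dot before B: add [B → . E *]
  [B → . E *] has the dot before E: add [E → . E * *], [E → . +], [E → . T T]
  [E → . T T] has the dot before T: add [T → . ) B]

GOTO = { [B → . E *], [E → . +], [E → . E * *], [E → . T T], [T → ) . B], [T → . ) B] }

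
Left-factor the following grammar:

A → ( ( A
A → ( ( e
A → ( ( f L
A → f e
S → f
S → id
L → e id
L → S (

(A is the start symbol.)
A → ( ( A'
A' → A
A' → e
A' → f L
A → f e
S → f
S → id
L → e id
L → S (

Left-factoring transforms A → αβ₁ | αβ₂ into A → αA' and A' → β₁ | β₂
(α is the longest common prefix among the alternatives). Repeat until
no nonterminal has two alternatives with a common prefix.

Round 1: A has alternatives sharing prefix '( ('. Introduce A': A → ( ( A'
  Add: A' → A
  Add: A' → e
  Add: A' → f L

No remaining common prefixes — done.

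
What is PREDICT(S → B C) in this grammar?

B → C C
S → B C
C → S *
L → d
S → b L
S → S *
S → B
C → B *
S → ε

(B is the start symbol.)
PREDICT(S → B C) = (FIRST(RHS) \ {ε}) ∪ (FOLLOW(S) if ε ∈ FIRST(RHS), i.e. RHS ⇒* ε)
FIRST(B) = { '*', 'b' }
FIRST(B C) = { '*', 'b' }
ε ∉ FIRST(B C), so FOLLOW(S) is not added.
PREDICT(S → B C) = { '*', 'b' }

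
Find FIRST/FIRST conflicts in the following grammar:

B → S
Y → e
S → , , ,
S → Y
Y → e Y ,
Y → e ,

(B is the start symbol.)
Yes. Y → e / Y → e Y ',' on { 'e' }; Y → e / Y → e ',' on { 'e' }; Y → e Y ',' / Y → e ',' on { 'e' }

FIRST sets of the non-terminals at (or reachable through a nullable prefix from) the front of some alternative:
  FIRST(Y) = { 'e' }

Productions for Y:
  Y → e: FIRST = { 'e' }
  Y → e Y ,: FIRST = { 'e' }
  Y → e ,: FIRST = { 'e' }
Productions for S:
  S → , , ,: FIRST = { ',' }
  S → Y: FIRST = { 'e' }
B has only one production, so no FIRST/FIRST conflict is possible there.

Conflict for Y: Y → e and Y → e Y ,
  Overlap: { 'e' }
Conflict for Y: Y → e and Y → e ,
  Overlap: { 'e' }
Conflict for Y: Y → e Y , and Y → e ,
  Overlap: { 'e' }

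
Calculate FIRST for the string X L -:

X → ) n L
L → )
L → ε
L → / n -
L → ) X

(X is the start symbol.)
{ ')' }

FIRST sets of the non-terminals involved (from the grammar, by fixed-point iteration):
  FIRST(X) = { ')' }

To compute FIRST(X L -), process the symbols left to right:
Symbol X is a non-terminal. Add FIRST(X) \ {ε} = { ')' }
X is not nullable (ε ∉ FIRST(X)), so stop here.
FIRST(X L -) = { ')' }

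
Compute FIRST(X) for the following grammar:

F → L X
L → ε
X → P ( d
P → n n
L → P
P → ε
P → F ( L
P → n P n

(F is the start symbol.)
{ '(', 'n' }

FIRST sets of the other non-terminals involved (by the same procedure, iterated to a fixed point):
  FIRST(P) = { '(', 'n', ε }

From X → P ( d:
  - P is a non-terminal: add FIRST(P) \ {ε} = { '(', 'n' }
    P is nullable, so continue to the next symbol
  - '(' is a terminal: add '(' and stop

Collecting: FIRST(X) = { '(', 'n' }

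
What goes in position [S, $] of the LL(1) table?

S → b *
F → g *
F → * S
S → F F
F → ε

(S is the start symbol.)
S → F F

To find M[S, $], we find productions for S where $ is in the predict set (PREDICT(N → α) = (FIRST(α) \ {ε}) ∪ (FOLLOW(N) if α ⇒* ε)).

Relevant sets:
  FIRST(F) = { '*', 'g', ε }
  FOLLOW(S) = { $, '*', 'g' }

S → b *: PREDICT = { 'b' }
S → F F: PREDICT = { $, '*', 'g' }
  $ is in predict set, so this production goes in M[S, $]

M[S, $] = S → F F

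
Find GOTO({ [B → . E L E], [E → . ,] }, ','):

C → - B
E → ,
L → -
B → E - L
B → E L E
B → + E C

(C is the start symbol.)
{ [E → , .] }

GOTO(I, ',') = CLOSURE({ [A → αX.β] : [A → α.Xβ] ∈ I, X = ',' })

Items with dot before ',', with the dot advanced:
  [E → . ,] → [E → , .]
Closure adds nothing (no advanced item has the dot before a non-terminal).

GOTO = { [E → , .] }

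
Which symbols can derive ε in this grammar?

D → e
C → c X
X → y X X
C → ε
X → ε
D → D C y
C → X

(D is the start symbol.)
A non-terminal is nullable if it can derive ε (the empty string): either it has an ε-production, or it has a production whose right-hand side consists entirely of nullable non-terminals.

ε-productions: C → ε, X → ε
So C, X are immediately nullable.
No further non-terminal can be added: every production for the remaining non-terminals contains a terminal or a non-nullable non-terminal.
Nullable = { 'C', 'X' }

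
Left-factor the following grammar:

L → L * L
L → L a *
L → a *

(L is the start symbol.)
Left-factoring transforms A → αβ₁ | αβ₂ into A → αA' and A' → β₁ | β₂
(α is the longest common prefix among the alternatives). Repeat until
no nonterminal has two alternatives with a common prefix.

Round 1: L has alternatives sharing prefix 'L'. Introduce L': L → L L'
  Add: L' → * L
  Add: L' → a *

No remaining common prefixes — done.

Resulting grammar:
L → L L'
L' → * L
L' → a *
L → a *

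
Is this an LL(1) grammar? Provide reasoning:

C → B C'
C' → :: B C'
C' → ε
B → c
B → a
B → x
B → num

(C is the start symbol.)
Relevant sets:
  FOLLOW(C') = { $ }

For C':
  PREDICT(C' → :: B C') = { '::' }
  PREDICT(C' → ε) = { $ }
For B:
  PREDICT(B → c) = { 'c' }
  PREDICT(B → a) = { 'a' }
  PREDICT(B → x) = { 'x' }
  PREDICT(B → num) = { 'num' }
C has a single production, so nothing to check there.

All predict sets are disjoint. The grammar IS LL(1).

Answer: Yes, the grammar is LL(1).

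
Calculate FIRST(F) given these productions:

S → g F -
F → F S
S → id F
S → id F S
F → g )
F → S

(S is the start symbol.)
{ 'g', 'id' }

FIRST sets of the other non-terminals involved (by the same procedure, iterated to a fixed point):
  FIRST(S) = { 'g', 'id' }

From F → F S:
  - F is the symbol being defined: contributes nothing new
    F is not nullable, so stop
From F → g ):
  - g is a terminal: add 'g' and stop
From F → S:
  - S is a non-terminal: add FIRST(S) \ {ε} = { 'g', 'id' }
    S is not nullable, so stop

Collecting: FIRST(F) = { 'g', 'id' }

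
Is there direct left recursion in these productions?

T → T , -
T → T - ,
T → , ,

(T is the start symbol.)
Direct left recursion occurs when N → N α for some non-terminal N (the right-hand side begins with the left-hand side itself).

T → T , -: LEFT RECURSIVE (starts with T)
T → T - ,: LEFT RECURSIVE (starts with T)
T → , ,: starts with ','

The grammar has direct left recursion on: T.

Answer: Yes, T is left-recursive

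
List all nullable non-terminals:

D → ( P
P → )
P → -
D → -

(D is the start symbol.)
None

There are no ε-productions, so no non-terminal can derive ε.
No non-terminals are nullable.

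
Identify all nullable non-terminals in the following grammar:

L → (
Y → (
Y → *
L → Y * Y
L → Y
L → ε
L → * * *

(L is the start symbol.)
{ 'L' }

A non-terminal is nullable if it can derive ε (the empty string): either it has an ε-production, or it has a production whose right-hand side consists entirely of nullable non-terminals.

ε-productions: L → ε
So L is immediately nullable.
No further non-terminal can be added: every production for the remaining non-terminals contains a terminal or a non-nullable non-terminal.
Nullable = { 'L' }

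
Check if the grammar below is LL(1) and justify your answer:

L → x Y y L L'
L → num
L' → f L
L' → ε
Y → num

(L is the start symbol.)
No. Predict set conflict for L': { 'f' }

A grammar is LL(1) if for each non-terminal N with multiple productions, the predict sets of those productions are pairwise disjoint, where PREDICT(N → α) = (FIRST(α) \ {ε}) ∪ (FOLLOW(N) if α ⇒* ε).

Relevant sets:
  FOLLOW(L') = { $, 'f' }

For L:
  PREDICT(L → x Y y L L') = { 'x' }
  PREDICT(L → num) = { 'num' }
For L':
  PREDICT(L' → f L) = { 'f' }
  PREDICT(L' → ε) = { $, 'f' }
Y has a single production, so nothing to check there.

Conflict found: Predict set conflict for L': { 'f' }
The grammar is NOT LL(1).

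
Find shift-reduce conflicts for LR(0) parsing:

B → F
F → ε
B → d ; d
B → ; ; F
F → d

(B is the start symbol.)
Augment with B' → B and build the canonical LR(0) collection (I0 = CLOSURE({[B' → . B]}), then GOTO on every symbol after a dot until no new states appear). It has 10 states:
  I0: { [B → . ; ; F], [B → . F], [B → . d ; d], [B' → . B], [F → . d], [F → .] }  — shift, reduce
  I1: { [B → ; . ; F] }  — shift
  I2: { [B' → B .] }  — accept
  I3: { [B → F .] }  — reduce
  I4: { [B → d . ; d], [F → d .] }  — shift, reduce
  I5: { [B → d ; . d] }  — shift
  I6: { [B → d ; d .] }  — reduce
  I7: { [B → ; ; . F], [F → . d], [F → .] }  — shift, reduce
  I8: { [B → ; ; F .] }  — reduce
  I9: { [F → d .] }  — reduce

I0 contains reduce item [F → .] and shift items [B → . ; ; F], [B → . d ; d], [F → . d] — shift-reduce conflict.
I4 contains reduce item [F → d .] and shift item [B → d . ; d] — shift-reduce conflict.
I7 contains reduce item [F → .] and shift item [F → . d] — shift-reduce conflict.

Answer: Yes — I0: [F → .] vs [B → . ; ; F]; I4: [F → d .] vs [B → d . ; d]; I7: [F → .] vs [F → . d]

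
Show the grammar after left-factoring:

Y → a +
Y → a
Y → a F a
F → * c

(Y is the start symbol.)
Y → a Y'
Y' → +
Y' → ε
Y' → F a
F → * c

Left-factoring transforms A → αβ₁ | αβ₂ into A → αA' and A' → β₁ | β₂
(α is the longest common prefix among the alternatives). Repeat until
no nonterminal has two alternatives with a common prefix.

Round 1: Y has alternatives sharing prefix 'a'. Introduce Y': Y → a Y'
  Add: Y' → +
  Add: Y' → ε
  Add: Y' → F a

No remaining common prefixes — done.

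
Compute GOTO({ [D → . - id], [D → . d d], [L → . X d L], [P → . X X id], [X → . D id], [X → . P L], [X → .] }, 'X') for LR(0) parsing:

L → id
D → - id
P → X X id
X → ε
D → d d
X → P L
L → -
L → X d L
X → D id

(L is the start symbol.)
GOTO(I, 'X') = CLOSURE({ [A → αX.β] : [A → α.Xβ] ∈ I, X = 'X' })

Items with dot before 'X', with the dot advanced:
  [L → . X d L] → [L → X . d L]
  [P → . X X id] → [P → X . X id]
Closure of the advanced items:
  [P → X . X id] has the dot before X: add [X → .], [X → . P L], [X → . D id]
  [X → . P L] has the dot before P: add [P → . X X id]
  [X → . D id] has the dot before D: add [D → . - id], [D → . d d]

GOTO = { [D → . - id], [D → . d d], [L → X . d L], [P → . X X id], [P → X . X id], [X → . D id], [X → . P L], [X → .] }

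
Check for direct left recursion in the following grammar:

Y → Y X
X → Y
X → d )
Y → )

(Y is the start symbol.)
Yes, Y is left-recursive

Y → Y X: LEFT RECURSIVE (starts with Y)
X → Y: starts with Y
X → d ): starts with d
Y → ): starts with ')'

The grammar has direct left recursion on: Y.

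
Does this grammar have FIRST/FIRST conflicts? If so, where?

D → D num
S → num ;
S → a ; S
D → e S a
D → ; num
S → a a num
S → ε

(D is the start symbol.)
Yes. D → D num / D → e S a on { 'e' }; D → D num / D → ';' num on { ';' }; S → a ';' S / S → a a num on { 'a' }

A FIRST/FIRST conflict occurs when two productions N → α and N → β for the same non-terminal have FIRST(α) ∩ FIRST(β) ≠ ∅ (with ε ∈ FIRST of a nullable right-hand side, so two nullable alternatives also conflict).

FIRST sets of the non-terminals at (or reachable through a nullable prefix from) the front of some alternative:
  FIRST(D) = { ';', 'e' }

Productions for D:
  D → D num: FIRST = { ';', 'e' }
  D → e S a: FIRST = { 'e' }
  D → ; num: FIRST = { ';' }
Productions for S:
  S → num ;: FIRST = { 'num' }
  S → a ; S: FIRST = { 'a' }
  S → a a num: FIRST = { 'a' }
  S → ε: FIRST = { ε }

Conflict for D: D → D num and D → e S a
  Overlap: { 'e' }
Conflict for D: D → D num and D → ; num
  Overlap: { ';' }
Conflict for S: S → a ; S and S → a a num
  Overlap: { 'a' }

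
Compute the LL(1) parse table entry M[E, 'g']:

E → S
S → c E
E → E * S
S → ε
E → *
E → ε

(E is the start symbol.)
Empty (error entry)

To find M[E, 'g'], we find productions for E where 'g' is in the predict set (PREDICT(N → α) = (FIRST(α) \ {ε}) ∪ (FOLLOW(N) if α ⇒* ε)).

Relevant sets:
  FIRST(S) = { 'c', ε }
  FIRST(E) = { '*', 'c', ε }
  FOLLOW(E) = { $, '*' }

E → S: PREDICT = { $, '*', 'c' }
E → E * S: PREDICT = { '*', 'c' }
E → *: PREDICT = { '*' }
E → ε: PREDICT = { $, '*' }

M[E, 'g'] is empty (no production applies)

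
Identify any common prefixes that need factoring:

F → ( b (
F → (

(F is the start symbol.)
Yes, F has productions with common prefix '('

Left-factoring is needed when two productions for the same non-terminal
share a common prefix on the right-hand side.

Productions for F:
  F → ( b (
  F → (

Found common prefix '(' in productions for F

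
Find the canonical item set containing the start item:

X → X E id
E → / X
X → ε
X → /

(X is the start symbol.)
First, augment the grammar with X' → X
I₀ = CLOSURE({ [X' → . X] }):
  [X' → . X] has the dot before X: add [X → . X E id], [X → .], [X → . /]
No further items can be added.

I₀ = { [X → . /], [X → . X E id], [X → .], [X' → . X] }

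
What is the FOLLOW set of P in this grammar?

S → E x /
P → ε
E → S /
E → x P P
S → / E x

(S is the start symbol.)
In E → x P P: P is followed by P, add FIRST(P) \ {ε} = { }
  P is nullable, so also add FOLLOW(E)
In E → x P P: P is at the end, add FOLLOW(E)

The FOLLOW sets referred to above (computed the same way, to a fixed point):
  FOLLOW(E) = { 'x' }

Taking the union: FOLLOW(P) = { 'x' }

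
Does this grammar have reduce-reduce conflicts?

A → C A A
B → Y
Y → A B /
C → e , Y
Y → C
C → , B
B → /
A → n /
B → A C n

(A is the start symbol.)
No reduce-reduce conflicts

Augment with A' → A and build the canonical LR(0) collection (I0 = CLOSURE({[A' → . A]}), then GOTO on every symbol after a dot until no new states appear). It has 21 states:
  I0: { [A → . C A A], [A → . n /], [A' → . A], [C → . , B], [C → . e , Y] }  — shift
  I1: { [A → . C A A], [A → . n /], [B → . /], [B → . A C n], [B → . Y], [C → , . B], [C → . , B], [C → . e , Y], [Y → . A B /], [Y → . C] }  — shift
  I2: { [A' → A .] }  — accept
  I3: { [A → . C A A], [A → . n /], [A → C . A A], [C → . , B], [C → . e , Y] }  — shift
  I4: { [C → e . , Y] }  — shift
  I5: { [A → n . /] }  — shift
  I6: { [A → n / .] }  — reduce
  I7: { [A → . C A A], [A → . n /], [C → . , B], [C → . e , Y], [C → e , . Y], [Y → . A B /], [Y → . C] }  — shift
  I8: { [A → . C A A], [A → . n /], [B → . /], [B → . A C n], [B → . Y], [C → . , B], [C → . e , Y], [Y → . A B /], [Y → . C], [Y → A . B /] }  — shift
  I9: { [A → . C A A], [A → . n /], [A → C . A A], [C → . , B], [C → . e , Y], [Y → C .] }  — shift, reduce
  I10: { [C → e , Y .] }  — reduce
  I11: { [A → . C A A], [A → . n /], [A → C A . A], [C → . , B], [C → . e , Y] }  — shift
  I12: { [A → C A A .] }  — reduce
  I13: { [B → / .] }  — reduce
  I14: { [A → . C A A], [A → . n /], [B → . /], [B → . A C n], [B → . Y], [B → A . C n], [C → . , B], [C → . e , Y], [Y → . A B /], [Y → . C], [Y → A . B /] }  — shift
  I15: { [Y → A B . /] }  — shift
  I16: { [B → Y .] }  — reduce
  I17: { [Y → A B / .] }  — reduce
  I18: { [A → . C A A], [A → . n /], [A → C . A A], [B → A C . n], [C → . , B], [C → . e , Y], [Y → C .] }  — shift, reduce
  I19: { [A → n . /], [B → A C n .] }  — shift, reduce
  I20: { [C → , B .] }  — reduce

No state contains more than one complete item.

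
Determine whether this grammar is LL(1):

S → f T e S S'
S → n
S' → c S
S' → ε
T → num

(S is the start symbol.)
No. Predict set conflict for S': { 'c' }

Relevant sets:
  FOLLOW(S') = { $, 'c' }

For S:
  PREDICT(S → f T e S S') = { 'f' }
  PREDICT(S → n) = { 'n' }
For S':
  PREDICT(S' → c S) = { 'c' }
  PREDICT(S' → ε) = { $, 'c' }
T has a single production, so nothing to check there.

Conflict found: Predict set conflict for S': { 'c' }
The grammar is NOT LL(1).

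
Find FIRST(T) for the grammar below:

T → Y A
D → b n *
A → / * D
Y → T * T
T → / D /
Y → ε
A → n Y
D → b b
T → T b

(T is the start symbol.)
{ '/', 'n' }

To compute FIRST(T), examine every production with T on the left-hand side, reading each right-hand side left to right until a non-nullable symbol is reached.

FIRST sets of the other non-terminals involved (by the same procedure, iterated to a fixed point):
  FIRST(Y) = { '/', 'n', ε }
  FIRST(A) = { '/', 'n' }

From T → Y A:
  - Y is a non-terminal: add FIRST(Y) \ {ε} = { '/', 'n' }
    Y is nullable, so continue to the next symbol
  - A is a non-terminal: add FIRST(A) \ {ε} = { '/', 'n' }
    A is not nullable, so stop
From T → / D /:
  - '/' is a terminal: add '/' and stop
From T → T b:
  - T is the symbol being defined: contributes nothing new
    T is not nullable, so stop

Collecting: FIRST(T) = { '/', 'n' }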